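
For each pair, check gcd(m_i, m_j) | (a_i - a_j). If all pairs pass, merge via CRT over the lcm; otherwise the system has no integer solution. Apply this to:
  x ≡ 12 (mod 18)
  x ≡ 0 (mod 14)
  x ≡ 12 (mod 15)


Moduli 18, 14, 15 are not pairwise coprime, so CRT works modulo lcm(m_i) when all pairwise compatibility conditions hold.
Pairwise compatibility: gcd(m_i, m_j) must divide a_i - a_j for every pair.
Merge one congruence at a time:
  Start: x ≡ 12 (mod 18).
  Combine with x ≡ 0 (mod 14): gcd(18, 14) = 2; 0 - 12 = -12, which IS divisible by 2, so compatible.
    Write x = 12 + 18·t and substitute into x ≡ 0 (mod 14): 18·t ≡ 0 − 12 = -12 (mod 14).
    Divide the congruence (and modulus) by g = 2: 9·t ≡ -6 (mod 7).
    Reduce coefficients mod 7: 2·t ≡ 1 (mod 7).
    The inverse of 2 mod 7 is 4 (since 2·4 = 8 = 1·7 + 1), so t ≡ 4·1 = 4 ≡ 4 (mod 7).
    Then x = 12 + 18·4 = 84, valid modulo lcm(18, 14) = 126: x ≡ 84 (mod 126).
  Combine with x ≡ 12 (mod 15): gcd(126, 15) = 3; 12 - 84 = -72, which IS divisible by 3, so compatible.
    Write x = 84 + 126·t and substitute into x ≡ 12 (mod 15): 126·t ≡ 12 − 84 = -72 (mod 15).
    Divide the congruence (and modulus) by g = 3: 42·t ≡ -24 (mod 5).
    Reduce coefficients mod 5: 2·t ≡ 1 (mod 5).
    The inverse of 2 mod 5 is 3 (since 2·3 = 6 = 1·5 + 1), so t ≡ 3·1 = 3 ≡ 3 (mod 5).
    Then x = 84 + 126·3 = 462, valid modulo lcm(126, 15) = 630: x ≡ 462 (mod 630).
Verify: 462 mod 18 = 12, 462 mod 14 = 0, 462 mod 15 = 12.

x ≡ 462 (mod 630).


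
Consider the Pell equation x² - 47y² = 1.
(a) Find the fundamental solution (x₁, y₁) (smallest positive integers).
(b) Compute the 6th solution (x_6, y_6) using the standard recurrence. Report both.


Step 1: Find the fundamental solution (x₁, y₁) of x² - 47y² = 1.
  Expand √47 as a continued fraction. a₀ = ⌊√47⌋ = 6; iterate m_{k+1} = d_k·a_k − m_k, d_{k+1} = (47 − m_{k+1}²)/d_k, a_{k+1} = ⌊(a₀ + m_{k+1})/d_{k+1}⌋ (starting m₀ = 0, d₀ = 1), with convergents p_k = a_k·p_{k-1} + p_{k-2}, q_k = a_k·q_{k-1} + q_{k-2} (p₋₁ = 1, q₋₁ = 0):
  k = 0: a₀ = 6; p₀/q₀ = 6/1; p₀² − 47·q₀² = 36 − 47 = -11.
  k = 1: m = 6, d = 11, a = ⌊(6 + 6)/11⌋ = 1; p/q = (1·6 + 1)/(1·1 + 0) = 7/1; p² − 47·q² = 49 − 47 = 2.
  k = 2: m = 5, d = 2, a = ⌊(6 + 5)/2⌋ = 5; p/q = (5·7 + 6)/(5·1 + 1) = 41/6; p² − 47·q² = 1681 − 1692 = -11.
  k = 3: m = 5, d = 11, a = ⌊(6 + 5)/11⌋ = 1; p/q = (1·41 + 7)/(1·6 + 1) = 48/7; p² − 47·q² = 2304 − 2303 = 1.
  The first convergent with p² − 47·q² = 1 gives the fundamental solution (x₁, y₁) = (48, 7).
Step 2: Apply the recurrence (x_{n+1}, y_{n+1}) = (x₁x_n + 47y₁y_n, x₁y_n + y₁x_n) repeatedly.
  From (x_1, y_1) = (48, 7): x_2 = 48·48 + 47·7·7 = 4607; y_2 = 48·7 + 7·48 = 672.
  From (x_2, y_2) = (4607, 672): x_3 = 48·4607 + 47·7·672 = 442224; y_3 = 48·672 + 7·4607 = 64505.
  From (x_3, y_3) = (442224, 64505): x_4 = 48·442224 + 47·7·64505 = 42448897; y_4 = 48·64505 + 7·442224 = 6191808.
  From (x_4, y_4) = (42448897, 6191808): x_5 = 48·42448897 + 47·7·6191808 = 4074651888; y_5 = 48·6191808 + 7·42448897 = 594349063.
  From (x_5, y_5) = (4074651888, 594349063): x_6 = 48·4074651888 + 47·7·594349063 = 391124132351; y_6 = 48·594349063 + 7·4074651888 = 57051318240.
Step 3: Verify x_6² - 47·y_6² = 152978086907322564787201 - 152978086907322564787200 = 1 (should be 1). ✓

(x_1, y_1) = (48, 7); (x_6, y_6) = (391124132351, 57051318240).


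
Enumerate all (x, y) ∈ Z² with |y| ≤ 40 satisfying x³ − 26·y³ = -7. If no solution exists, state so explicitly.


The equation is x³ - 26y³ = -7. For fixed y, x³ = 26·y³ − 7, so a solution requires the RHS to be a perfect cube.
Strategy: iterate y from -40 to 40, compute RHS = 26·y³ − 7, and check whether it is a (positive or negative) perfect cube.
Check small values of y:
  y = 0: RHS = -7 is not a perfect cube.
  y = 1: RHS = 19 is not a perfect cube.
  y = -1: RHS = -33 is not a perfect cube.
  y = 2: RHS = 201 is not a perfect cube.
  y = -2: RHS = -215 is not a perfect cube.
  y = 3: RHS = 695 is not a perfect cube.
  y = -3: RHS = -709 is not a perfect cube.
Continuing the search up to |y| = 40 finds no solutions either.
No (x, y) in the scanned range satisfies the equation.

No integer solutions with |y| ≤ 40.


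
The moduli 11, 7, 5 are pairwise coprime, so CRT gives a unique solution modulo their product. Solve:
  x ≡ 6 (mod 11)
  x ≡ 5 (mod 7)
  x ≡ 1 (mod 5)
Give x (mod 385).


Moduli 11, 7, 5 are pairwise coprime; by CRT there is a unique solution modulo M = 11 · 7 · 5 = 385.
Solve pairwise, accumulating the modulus:
  Start with x ≡ 6 (mod 11).
  Combine with x ≡ 5 (mod 7): since gcd(11, 7) = 1, we get a unique residue mod 77.
    Write x = 6 + 11·t and substitute into x ≡ 5 (mod 7): 11·t ≡ 5 − 6 = -1 (mod 7).
    Reduce coefficients mod 7: 4·t ≡ 6 (mod 7).
    The inverse of 4 mod 7 is 2 (since 4·2 = 8 = 1·7 + 1), so t ≡ 2·6 = 12 ≡ 5 (mod 7).
    Then x = 6 + 11·5 = 61, valid modulo lcm(11, 7) = 77: x ≡ 61 (mod 77).
  Combine with x ≡ 1 (mod 5): since gcd(77, 5) = 1, we get a unique residue mod 385.
    Write x = 61 + 77·t and substitute into x ≡ 1 (mod 5): 77·t ≡ 1 − 61 = -60 (mod 5).
    Reduce coefficients mod 5: 2·t ≡ 0 (mod 5).
    The inverse of 2 mod 5 is 3 (since 2·3 = 6 = 1·5 + 1), so t ≡ 3·0 = 0 ≡ 0 (mod 5).
    Then x = 61 + 77·0 = 61, valid modulo lcm(77, 5) = 385: x ≡ 61 (mod 385).
Verify: 61 mod 11 = 6 ✓, 61 mod 7 = 5 ✓, 61 mod 5 = 1 ✓.

x ≡ 61 (mod 385).


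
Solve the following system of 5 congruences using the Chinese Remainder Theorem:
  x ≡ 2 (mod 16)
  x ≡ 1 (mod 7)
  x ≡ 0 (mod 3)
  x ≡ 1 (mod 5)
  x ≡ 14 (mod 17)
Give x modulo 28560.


Product of moduli M = 16 · 7 · 3 · 5 · 17 = 28560.
Merge one congruence at a time:
  Start: x ≡ 2 (mod 16).
  Combine with x ≡ 1 (mod 7); new modulus lcm = 112.
    Write x = 2 + 16·t and substitute into x ≡ 1 (mod 7): 16·t ≡ 1 − 2 = -1 (mod 7).
    Reduce coefficients mod 7: 2·t ≡ 6 (mod 7).
    The inverse of 2 mod 7 is 4 (since 2·4 = 8 = 1·7 + 1), so t ≡ 4·6 = 24 ≡ 3 (mod 7).
    Then x = 2 + 16·3 = 50, valid modulo lcm(16, 7) = 112: x ≡ 50 (mod 112).
  Combine with x ≡ 0 (mod 3); new modulus lcm = 336.
    Write x = 50 + 112·t and substitute into x ≡ 0 (mod 3): 112·t ≡ 0 − 50 = -50 (mod 3).
    Reduce coefficients mod 3: 1·t ≡ 1 (mod 3).
    So t ≡ 1 (mod 3).
    Then x = 50 + 112·1 = 162, valid modulo lcm(112, 3) = 336: x ≡ 162 (mod 336).
  Combine with x ≡ 1 (mod 5); new modulus lcm = 1680.
    Write x = 162 + 336·t and substitute into x ≡ 1 (mod 5): 336·t ≡ 1 − 162 = -161 (mod 5).
    Reduce coefficients mod 5: 1·t ≡ 4 (mod 5).
    So t ≡ 4 (mod 5).
    Then x = 162 + 336·4 = 1506, valid modulo lcm(336, 5) = 1680: x ≡ 1506 (mod 1680).
  Combine with x ≡ 14 (mod 17); new modulus lcm = 28560.
    Write x = 1506 + 1680·t and substitute into x ≡ 14 (mod 17): 1680·t ≡ 14 − 1506 = -1492 (mod 17).
    Reduce coefficients mod 17: 14·t ≡ 4 (mod 17).
    The inverse of 14 mod 17 is 11 (since 14·11 = 154 = 9·17 + 1), so t ≡ 11·4 = 44 ≡ 10 (mod 17).
    Then x = 1506 + 1680·10 = 18306, valid modulo lcm(1680, 17) = 28560: x ≡ 18306 (mod 28560).
Verify against each original: 18306 mod 16 = 2, 18306 mod 7 = 1, 18306 mod 3 = 0, 18306 mod 5 = 1, 18306 mod 17 = 14.

x ≡ 18306 (mod 28560).


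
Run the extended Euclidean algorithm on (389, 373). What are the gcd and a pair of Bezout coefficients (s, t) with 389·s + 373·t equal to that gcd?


Euclidean algorithm on (389, 373) — divide until remainder is 0:
  389 = 1 · 373 + 16
  373 = 23 · 16 + 5
  16 = 3 · 5 + 1
  5 = 5 · 1 + 0
gcd(389, 373) = 1.
Track Bezout coefficients alongside the remainders: start with r₀ = 389 = a·1 + b·0 (s = 1, t = 0) and r₁ = 373 = a·0 + b·1 (s = 0, t = 1); each new remainder r_{k+1} = r_{k-1} − q_k·r_k inherits s_{k+1} = s_{k-1} − q_k·s_k, t_{k+1} = t_{k-1} − q_k·t_k, so r_k = a·s_k + b·t_k at every step:
  q = 1: r = 16, s = 1 − 1·0 = 1, t = 0 − 1·1 = -1  (check: 389·1 + 373·(-1) = 16)
  q = 23: r = 5, s = 0 − 23·1 = -23, t = 1 − 23·(-1) = 24  (check: 389·(-23) + 373·24 = 5)
  q = 3: r = 1, s = 1 − 3·(-23) = 70, t = -1 − 3·24 = -73  (check: 389·70 + 373·(-73) = 1)
The row with r = 1 (the gcd) gives the Bezout coefficients s = 70, t = -73.
Result: 389 · (70) + 373 · (-73) = 1.

gcd(389, 373) = 1; s = 70, t = -73 (check: 389·70 + 373·(-73) = 1).


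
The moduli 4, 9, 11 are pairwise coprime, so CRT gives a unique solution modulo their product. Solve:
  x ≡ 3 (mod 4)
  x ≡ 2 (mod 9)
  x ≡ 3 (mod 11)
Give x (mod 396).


Moduli 4, 9, 11 are pairwise coprime; by CRT there is a unique solution modulo M = 4 · 9 · 11 = 396.
Solve pairwise, accumulating the modulus:
  Start with x ≡ 3 (mod 4).
  Combine with x ≡ 2 (mod 9): since gcd(4, 9) = 1, we get a unique residue mod 36.
    Write x = 3 + 4·t and substitute into x ≡ 2 (mod 9): 4·t ≡ 2 − 3 = -1 (mod 9).
    Reduce coefficients mod 9: 4·t ≡ 8 (mod 9).
    The inverse of 4 mod 9 is 7 (since 4·7 = 28 = 3·9 + 1), so t ≡ 7·8 = 56 ≡ 2 (mod 9).
    Then x = 3 + 4·2 = 11, valid modulo lcm(4, 9) = 36: x ≡ 11 (mod 36).
  Combine with x ≡ 3 (mod 11): since gcd(36, 11) = 1, we get a unique residue mod 396.
    Write x = 11 + 36·t and substitute into x ≡ 3 (mod 11): 36·t ≡ 3 − 11 = -8 (mod 11).
    Reduce coefficients mod 11: 3·t ≡ 3 (mod 11).
    The inverse of 3 mod 11 is 4 (since 3·4 = 12 = 1·11 + 1), so t ≡ 4·3 = 12 ≡ 1 (mod 11).
    Then x = 11 + 36·1 = 47, valid modulo lcm(36, 11) = 396: x ≡ 47 (mod 396).
Verify: 47 mod 4 = 3 ✓, 47 mod 9 = 2 ✓, 47 mod 11 = 3 ✓.

x ≡ 47 (mod 396).


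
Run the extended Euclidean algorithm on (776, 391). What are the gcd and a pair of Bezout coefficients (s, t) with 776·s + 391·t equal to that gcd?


Euclidean algorithm on (776, 391) — divide until remainder is 0:
  776 = 1 · 391 + 385
  391 = 1 · 385 + 6
  385 = 64 · 6 + 1
  6 = 6 · 1 + 0
gcd(776, 391) = 1.
Track Bezout coefficients alongside the remainders: start with r₀ = 776 = a·1 + b·0 (s = 1, t = 0) and r₁ = 391 = a·0 + b·1 (s = 0, t = 1); each new remainder r_{k+1} = r_{k-1} − q_k·r_k inherits s_{k+1} = s_{k-1} − q_k·s_k, t_{k+1} = t_{k-1} − q_k·t_k, so r_k = a·s_k + b·t_k at every step:
  q = 1: r = 385, s = 1 − 1·0 = 1, t = 0 − 1·1 = -1  (check: 776·1 + 391·(-1) = 385)
  q = 1: r = 6, s = 0 − 1·1 = -1, t = 1 − 1·(-1) = 2  (check: 776·(-1) + 391·2 = 6)
  q = 64: r = 1, s = 1 − 64·(-1) = 65, t = -1 − 64·2 = -129  (check: 776·65 + 391·(-129) = 1)
The row with r = 1 (the gcd) gives the Bezout coefficients s = 65, t = -129.
Result: 776 · (65) + 391 · (-129) = 1.

gcd(776, 391) = 1; s = 65, t = -129 (check: 776·65 + 391·(-129) = 1).


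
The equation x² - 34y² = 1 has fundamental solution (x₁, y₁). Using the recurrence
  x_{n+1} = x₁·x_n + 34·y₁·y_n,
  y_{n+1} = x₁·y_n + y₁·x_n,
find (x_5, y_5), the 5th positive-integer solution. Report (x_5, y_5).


Step 1: Find the fundamental solution (x₁, y₁) of x² - 34y² = 1.
  Expand √34 as a continued fraction. a₀ = ⌊√34⌋ = 5; iterate m_{k+1} = d_k·a_k − m_k, d_{k+1} = (34 − m_{k+1}²)/d_k, a_{k+1} = ⌊(a₀ + m_{k+1})/d_{k+1}⌋ (starting m₀ = 0, d₀ = 1), with convergents p_k = a_k·p_{k-1} + p_{k-2}, q_k = a_k·q_{k-1} + q_{k-2} (p₋₁ = 1, q₋₁ = 0):
  k = 0: a₀ = 5; p₀/q₀ = 5/1; p₀² − 34·q₀² = 25 − 34 = -9.
  k = 1: m = 5, d = 9, a = ⌊(5 + 5)/9⌋ = 1; p/q = (1·5 + 1)/(1·1 + 0) = 6/1; p² − 34·q² = 36 − 34 = 2.
  k = 2: m = 4, d = 2, a = ⌊(5 + 4)/2⌋ = 4; p/q = (4·6 + 5)/(4·1 + 1) = 29/5; p² − 34·q² = 841 − 850 = -9.
  k = 3: m = 4, d = 9, a = ⌊(5 + 4)/9⌋ = 1; p/q = (1·29 + 6)/(1·5 + 1) = 35/6; p² − 34·q² = 1225 − 1224 = 1.
  The first convergent with p² − 34·q² = 1 gives the fundamental solution (x₁, y₁) = (35, 6).
Step 2: Apply the recurrence (x_{n+1}, y_{n+1}) = (x₁x_n + 34y₁y_n, x₁y_n + y₁x_n) repeatedly.
  From (x_1, y_1) = (35, 6): x_2 = 35·35 + 34·6·6 = 2449; y_2 = 35·6 + 6·35 = 420.
  From (x_2, y_2) = (2449, 420): x_3 = 35·2449 + 34·6·420 = 171395; y_3 = 35·420 + 6·2449 = 29394.
  From (x_3, y_3) = (171395, 29394): x_4 = 35·171395 + 34·6·29394 = 11995201; y_4 = 35·29394 + 6·171395 = 2057160.
  From (x_4, y_4) = (11995201, 2057160): x_5 = 35·11995201 + 34·6·2057160 = 839492675; y_5 = 35·2057160 + 6·11995201 = 143971806.
Step 3: Verify x_5² - 34·y_5² = 704747951378655625 - 704747951378655624 = 1 (should be 1). ✓

(x_1, y_1) = (35, 6); (x_5, y_5) = (839492675, 143971806).


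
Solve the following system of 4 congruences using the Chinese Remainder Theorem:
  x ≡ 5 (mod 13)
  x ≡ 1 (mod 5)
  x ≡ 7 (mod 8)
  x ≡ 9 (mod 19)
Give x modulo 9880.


Product of moduli M = 13 · 5 · 8 · 19 = 9880.
Merge one congruence at a time:
  Start: x ≡ 5 (mod 13).
  Combine with x ≡ 1 (mod 5); new modulus lcm = 65.
    Write x = 5 + 13·t and substitute into x ≡ 1 (mod 5): 13·t ≡ 1 − 5 = -4 (mod 5).
    Reduce coefficients mod 5: 3·t ≡ 1 (mod 5).
    The inverse of 3 mod 5 is 2 (since 3·2 = 6 = 1·5 + 1), so t ≡ 2·1 = 2 ≡ 2 (mod 5).
    Then x = 5 + 13·2 = 31, valid modulo lcm(13, 5) = 65: x ≡ 31 (mod 65).
  Combine with x ≡ 7 (mod 8); new modulus lcm = 520.
    Write x = 31 + 65·t and substitute into x ≡ 7 (mod 8): 65·t ≡ 7 − 31 = -24 (mod 8).
    Reduce coefficients mod 8: 1·t ≡ 0 (mod 8).
    So t ≡ 0 (mod 8).
    Then x = 31 + 65·0 = 31, valid modulo lcm(65, 8) = 520: x ≡ 31 (mod 520).
  Combine with x ≡ 9 (mod 19); new modulus lcm = 9880.
    Write x = 31 + 520·t and substitute into x ≡ 9 (mod 19): 520·t ≡ 9 − 31 = -22 (mod 19).
    Reduce coefficients mod 19: 7·t ≡ 16 (mod 19).
    The inverse of 7 mod 19 is 11 (since 7·11 = 77 = 4·19 + 1), so t ≡ 11·16 = 176 ≡ 5 (mod 19).
    Then x = 31 + 520·5 = 2631, valid modulo lcm(520, 19) = 9880: x ≡ 2631 (mod 9880).
Verify against each original: 2631 mod 13 = 5, 2631 mod 5 = 1, 2631 mod 8 = 7, 2631 mod 19 = 9.

x ≡ 2631 (mod 9880).


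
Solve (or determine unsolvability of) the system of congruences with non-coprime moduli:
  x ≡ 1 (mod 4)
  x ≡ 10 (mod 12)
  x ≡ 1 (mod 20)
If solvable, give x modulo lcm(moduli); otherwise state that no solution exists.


Moduli 4, 12, 20 are not pairwise coprime, so CRT works modulo lcm(m_i) when all pairwise compatibility conditions hold.
Pairwise compatibility: gcd(m_i, m_j) must divide a_i - a_j for every pair.
Merge one congruence at a time:
  Start: x ≡ 1 (mod 4).
  Combine with x ≡ 10 (mod 12): gcd(4, 12) = 4, and 10 - 1 = 9 is NOT divisible by 4.
    ⇒ system is inconsistent (no integer solution).

No solution (the system is inconsistent).


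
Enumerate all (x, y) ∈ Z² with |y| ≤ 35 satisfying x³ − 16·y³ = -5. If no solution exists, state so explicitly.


The equation is x³ - 16y³ = -5. For fixed y, x³ = 16·y³ − 5, so a solution requires the RHS to be a perfect cube.
Strategy: iterate y from -35 to 35, compute RHS = 16·y³ − 5, and check whether it is a (positive or negative) perfect cube.
Check small values of y:
  y = 0: RHS = -5 is not a perfect cube.
  y = 1: RHS = 11 is not a perfect cube.
  y = -1: RHS = -21 is not a perfect cube.
  y = 2: RHS = 123 is not a perfect cube.
  y = -2: RHS = -133 is not a perfect cube.
  y = 3: RHS = 427 is not a perfect cube.
  y = -3: RHS = -437 is not a perfect cube.
Continuing the search up to |y| = 35 finds no solutions either.
No (x, y) in the scanned range satisfies the equation.

No integer solutions with |y| ≤ 35.


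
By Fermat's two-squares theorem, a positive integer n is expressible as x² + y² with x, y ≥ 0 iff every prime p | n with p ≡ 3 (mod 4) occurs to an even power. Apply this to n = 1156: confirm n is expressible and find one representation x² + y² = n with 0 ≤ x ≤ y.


Step 1: Factor n = 1156 = 2^2 · 17^2.
Step 2: Check the mod-4 condition on each prime factor: 2 = 2 (special); 17 ≡ 1 (mod 4), exponent 2.
All primes ≡ 3 (mod 4) appear to even exponent (or don't appear), so by the two-squares theorem n IS expressible as a sum of two squares.
Step 3: Build a representation. Group n = k² · m with k = 2 and m = 17 · 17 = 289 (a product of primes ≡ 1 (mod 4)); a representation of m scales to one of n via (k·x)² + (k·y)² = k²(x² + y²). Each prime p ≡ 1 (mod 4) is itself a sum of two squares; find a² by testing p − a² for a perfect square:
  17: 17 − 1² = 16 = 4² ⇒ 17 = 1² + 4².
  Combine using the Brahmagupta–Fibonacci identity (a² + b²)(c² + d²) = (ac − bd)² + (ad + bc)² = (ac + bd)² + (ad − bc)²:
  17 · 17 = 289: from (1² + 4²)(1² + 4²), take (1·1 − 4·4, 1·4 + 4·1) = (1 − 16, 4 + 4) = (-15, 8); dropping signs (only squares matter) gives (15, 8); check 15² + 8² = 225 + 64 = 289 ✓.
  Scale by k = 2: (2·15, 2·8) = (30, 16).
Step 4: Order so x ≤ y and verify: 16² + 30² = 256 + 900 = 1156 = n. ✓

n = 1156 = 16² + 30² (one valid representation with x ≤ y).


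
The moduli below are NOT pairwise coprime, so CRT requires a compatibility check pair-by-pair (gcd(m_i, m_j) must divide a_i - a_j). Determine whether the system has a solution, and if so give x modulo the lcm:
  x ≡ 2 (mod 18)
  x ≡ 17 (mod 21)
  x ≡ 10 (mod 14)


Moduli 18, 21, 14 are not pairwise coprime, so CRT works modulo lcm(m_i) when all pairwise compatibility conditions hold.
Pairwise compatibility: gcd(m_i, m_j) must divide a_i - a_j for every pair.
Merge one congruence at a time:
  Start: x ≡ 2 (mod 18).
  Combine with x ≡ 17 (mod 21): gcd(18, 21) = 3; 17 - 2 = 15, which IS divisible by 3, so compatible.
    Write x = 2 + 18·t and substitute into x ≡ 17 (mod 21): 18·t ≡ 17 − 2 = 15 (mod 21).
    Divide the congruence (and modulus) by g = 3: 6·t ≡ 5 (mod 7).
    The inverse of 6 mod 7 is 6 (since 6·6 = 36 = 5·7 + 1), so t ≡ 6·5 = 30 ≡ 2 (mod 7).
    Then x = 2 + 18·2 = 38, valid modulo lcm(18, 21) = 126: x ≡ 38 (mod 126).
  Combine with x ≡ 10 (mod 14): gcd(126, 14) = 14; 10 - 38 = -28, which IS divisible by 14, so compatible.
    Write x = 38 + 126·t and substitute into x ≡ 10 (mod 14): 126·t ≡ 10 − 38 = -28 (mod 14).
    Divide the congruence (and modulus) by g = 14: 9·t ≡ -2 (mod 1).
    Modulo 1 every t works; take t = 0.
    Then x = 38 + 126·0 = 38, valid modulo lcm(126, 14) = 126: x ≡ 38 (mod 126).
Verify: 38 mod 18 = 2, 38 mod 21 = 17, 38 mod 14 = 10.

x ≡ 38 (mod 126).


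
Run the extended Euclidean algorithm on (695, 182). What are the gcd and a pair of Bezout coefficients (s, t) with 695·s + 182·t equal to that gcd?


Euclidean algorithm on (695, 182) — divide until remainder is 0:
  695 = 3 · 182 + 149
  182 = 1 · 149 + 33
  149 = 4 · 33 + 17
  33 = 1 · 17 + 16
  17 = 1 · 16 + 1
  16 = 16 · 1 + 0
gcd(695, 182) = 1.
Track Bezout coefficients alongside the remainders: start with r₀ = 695 = a·1 + b·0 (s = 1, t = 0) and r₁ = 182 = a·0 + b·1 (s = 0, t = 1); each new remainder r_{k+1} = r_{k-1} − q_k·r_k inherits s_{k+1} = s_{k-1} − q_k·s_k, t_{k+1} = t_{k-1} − q_k·t_k, so r_k = a·s_k + b·t_k at every step:
  q = 3: r = 149, s = 1 − 3·0 = 1, t = 0 − 3·1 = -3  (check: 695·1 + 182·(-3) = 149)
  q = 1: r = 33, s = 0 − 1·1 = -1, t = 1 − 1·(-3) = 4  (check: 695·(-1) + 182·4 = 33)
  q = 4: r = 17, s = 1 − 4·(-1) = 5, t = -3 − 4·4 = -19  (check: 695·5 + 182·(-19) = 17)
  q = 1: r = 16, s = -1 − 1·5 = -6, t = 4 − 1·(-19) = 23  (check: 695·(-6) + 182·23 = 16)
  q = 1: r = 1, s = 5 − 1·(-6) = 11, t = -19 − 1·23 = -42  (check: 695·11 + 182·(-42) = 1)
The row with r = 1 (the gcd) gives the Bezout coefficients s = 11, t = -42.
Result: 695 · (11) + 182 · (-42) = 1.

gcd(695, 182) = 1; s = 11, t = -42 (check: 695·11 + 182·(-42) = 1).


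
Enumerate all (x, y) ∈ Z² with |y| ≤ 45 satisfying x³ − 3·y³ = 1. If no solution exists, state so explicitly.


The equation is x³ - 3y³ = 1. For fixed y, x³ = 3·y³ + 1, so a solution requires the RHS to be a perfect cube.
Strategy: iterate y from -45 to 45, compute RHS = 3·y³ + 1, and check whether it is a (positive or negative) perfect cube.
Check small values of y:
  y = 0: RHS = 1 = (1)³ ⇒ x = 1 works.
  y = 1: RHS = 4 is not a perfect cube.
  y = -1: RHS = -2 is not a perfect cube.
  y = 2: RHS = 25 is not a perfect cube.
  y = -2: RHS = -23 is not a perfect cube.
  y = 3: RHS = 82 is not a perfect cube.
  y = -3: RHS = -80 is not a perfect cube.
Continuing the search up to |y| = 45 finds no further solutions beyond those listed.
Collected solutions: (1, 0).

Solutions (with |y| ≤ 45): (1, 0).


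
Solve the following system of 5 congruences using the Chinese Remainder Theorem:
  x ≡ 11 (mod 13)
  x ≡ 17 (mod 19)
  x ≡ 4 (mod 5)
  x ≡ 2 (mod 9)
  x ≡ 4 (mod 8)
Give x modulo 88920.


Product of moduli M = 13 · 19 · 5 · 9 · 8 = 88920.
Merge one congruence at a time:
  Start: x ≡ 11 (mod 13).
  Combine with x ≡ 17 (mod 19); new modulus lcm = 247.
    Write x = 11 + 13·t and substitute into x ≡ 17 (mod 19): 13·t ≡ 17 − 11 = 6 (mod 19).
    The inverse of 13 mod 19 is 3 (since 13·3 = 39 = 2·19 + 1), so t ≡ 3·6 = 18 ≡ 18 (mod 19).
    Then x = 11 + 13·18 = 245, valid modulo lcm(13, 19) = 247: x ≡ 245 (mod 247).
  Combine with x ≡ 4 (mod 5); new modulus lcm = 1235.
    Write x = 245 + 247·t and substitute into x ≡ 4 (mod 5): 247·t ≡ 4 − 245 = -241 (mod 5).
    Reduce coefficients mod 5: 2·t ≡ 4 (mod 5).
    The inverse of 2 mod 5 is 3 (since 2·3 = 6 = 1·5 + 1), so t ≡ 3·4 = 12 ≡ 2 (mod 5).
    Then x = 245 + 247·2 = 739, valid modulo lcm(247, 5) = 1235: x ≡ 739 (mod 1235).
  Combine with x ≡ 2 (mod 9); new modulus lcm = 11115.
    Write x = 739 + 1235·t and substitute into x ≡ 2 (mod 9): 1235·t ≡ 2 − 739 = -737 (mod 9).
    Reduce coefficients mod 9: 2·t ≡ 1 (mod 9).
    The inverse of 2 mod 9 is 5 (since 2·5 = 10 = 1·9 + 1), so t ≡ 5·1 = 5 ≡ 5 (mod 9).
    Then x = 739 + 1235·5 = 6914, valid modulo lcm(1235, 9) = 11115: x ≡ 6914 (mod 11115).
  Combine with x ≡ 4 (mod 8); new modulus lcm = 88920.
    Write x = 6914 + 11115·t and substitute into x ≡ 4 (mod 8): 11115·t ≡ 4 − 6914 = -6910 (mod 8).
    Reduce coefficients mod 8: 3·t ≡ 2 (mod 8).
    The inverse of 3 mod 8 is 3 (since 3·3 = 9 = 1·8 + 1), so t ≡ 3·2 = 6 ≡ 6 (mod 8).
    Then x = 6914 + 11115·6 = 73604, valid modulo lcm(11115, 8) = 88920: x ≡ 73604 (mod 88920).
Verify against each original: 73604 mod 13 = 11, 73604 mod 19 = 17, 73604 mod 5 = 4, 73604 mod 9 = 2, 73604 mod 8 = 4.

x ≡ 73604 (mod 88920).


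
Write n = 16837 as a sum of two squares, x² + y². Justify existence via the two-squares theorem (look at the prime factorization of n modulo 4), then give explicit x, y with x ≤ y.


Step 1: Factor n = 16837 = 113 · 149.
Step 2: Check the mod-4 condition on each prime factor: 113 ≡ 1 (mod 4), exponent 1; 149 ≡ 1 (mod 4), exponent 1.
All primes ≡ 3 (mod 4) appear to even exponent (or don't appear), so by the two-squares theorem n IS expressible as a sum of two squares.
Step 3: Build a representation. Here n = 113 · 149 is a product of primes ≡ 1 (mod 4). Each prime p ≡ 1 (mod 4) is itself a sum of two squares; find a² by testing p − a² for a perfect square:
  113: 113 − 1² = 112, 113 − 2² = 109, 113 − 3² = 104, 113 − 4² = 97, 113 − 5² = 88, 113 − 6² = 77, 113 − 7² = 64 = 8² ⇒ 113 = 7² + 8².
  149: 149 − 1² = 148, 149 − 2² = 145, 149 − 3² = 140, 149 − 4² = 133, 149 − 5² = 124, 149 − 6² = 113, 149 − 7² = 100 = 10² ⇒ 149 = 7² + 10².
  Combine using the Brahmagupta–Fibonacci identity (a² + b²)(c² + d²) = (ac − bd)² + (ad + bc)² = (ac + bd)² + (ad − bc)²:
  113 · 149 = 16837: from (7² + 8²)(7² + 10²), take (7·7 − 8·10, 7·10 + 8·7) = (49 − 80, 70 + 56) = (-31, 126); dropping signs (only squares matter) gives (31, 126); check 31² + 126² = 961 + 15876 = 16837 ✓.
Step 4: Order so x ≤ y and verify: 31² + 126² = 961 + 15876 = 16837 = n. ✓

n = 16837 = 31² + 126² (one valid representation with x ≤ y).


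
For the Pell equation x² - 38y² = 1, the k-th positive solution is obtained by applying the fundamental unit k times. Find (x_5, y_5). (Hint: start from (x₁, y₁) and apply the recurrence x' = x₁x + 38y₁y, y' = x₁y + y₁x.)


Step 1: Find the fundamental solution (x₁, y₁) of x² - 38y² = 1.
  Expand √38 as a continued fraction. a₀ = ⌊√38⌋ = 6; iterate m_{k+1} = d_k·a_k − m_k, d_{k+1} = (38 − m_{k+1}²)/d_k, a_{k+1} = ⌊(a₀ + m_{k+1})/d_{k+1}⌋ (starting m₀ = 0, d₀ = 1), with convergents p_k = a_k·p_{k-1} + p_{k-2}, q_k = a_k·q_{k-1} + q_{k-2} (p₋₁ = 1, q₋₁ = 0):
  k = 0: a₀ = 6; p₀/q₀ = 6/1; p₀² − 38·q₀² = 36 − 38 = -2.
  k = 1: m = 6, d = 2, a = ⌊(6 + 6)/2⌋ = 6; p/q = (6·6 + 1)/(6·1 + 0) = 37/6; p² − 38·q² = 1369 − 1368 = 1.
  The first convergent with p² − 38·q² = 1 gives the fundamental solution (x₁, y₁) = (37, 6).
Step 2: Apply the recurrence (x_{n+1}, y_{n+1}) = (x₁x_n + 38y₁y_n, x₁y_n + y₁x_n) repeatedly.
  From (x_1, y_1) = (37, 6): x_2 = 37·37 + 38·6·6 = 2737; y_2 = 37·6 + 6·37 = 444.
  From (x_2, y_2) = (2737, 444): x_3 = 37·2737 + 38·6·444 = 202501; y_3 = 37·444 + 6·2737 = 32850.
  From (x_3, y_3) = (202501, 32850): x_4 = 37·202501 + 38·6·32850 = 14982337; y_4 = 37·32850 + 6·202501 = 2430456.
  From (x_4, y_4) = (14982337, 2430456): x_5 = 37·14982337 + 38·6·2430456 = 1108490437; y_5 = 37·2430456 + 6·14982337 = 179820894.
Step 3: Verify x_5² - 38·y_5² = 1228751048920450969 - 1228751048920450968 = 1 (should be 1). ✓

(x_1, y_1) = (37, 6); (x_5, y_5) = (1108490437, 179820894).


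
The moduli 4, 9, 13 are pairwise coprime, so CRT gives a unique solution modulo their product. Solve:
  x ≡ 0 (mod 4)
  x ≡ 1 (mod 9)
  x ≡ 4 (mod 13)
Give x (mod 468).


Moduli 4, 9, 13 are pairwise coprime; by CRT there is a unique solution modulo M = 4 · 9 · 13 = 468.
Solve pairwise, accumulating the modulus:
  Start with x ≡ 0 (mod 4).
  Combine with x ≡ 1 (mod 9): since gcd(4, 9) = 1, we get a unique residue mod 36.
    Write x = 0 + 4·t and substitute into x ≡ 1 (mod 9): 4·t ≡ 1 − 0 = 1 (mod 9).
    The inverse of 4 mod 9 is 7 (since 4·7 = 28 = 3·9 + 1), so t ≡ 7·1 = 7 ≡ 7 (mod 9).
    Then x = 0 + 4·7 = 28, valid modulo lcm(4, 9) = 36: x ≡ 28 (mod 36).
  Combine with x ≡ 4 (mod 13): since gcd(36, 13) = 1, we get a unique residue mod 468.
    Write x = 28 + 36·t and substitute into x ≡ 4 (mod 13): 36·t ≡ 4 − 28 = -24 (mod 13).
    Reduce coefficients mod 13: 10·t ≡ 2 (mod 13).
    The inverse of 10 mod 13 is 4 (since 10·4 = 40 = 3·13 + 1), so t ≡ 4·2 = 8 ≡ 8 (mod 13).
    Then x = 28 + 36·8 = 316, valid modulo lcm(36, 13) = 468: x ≡ 316 (mod 468).
Verify: 316 mod 4 = 0 ✓, 316 mod 9 = 1 ✓, 316 mod 13 = 4 ✓.

x ≡ 316 (mod 468).


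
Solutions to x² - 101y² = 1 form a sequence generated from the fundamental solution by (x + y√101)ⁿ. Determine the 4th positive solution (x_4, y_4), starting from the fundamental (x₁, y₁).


Step 1: Find the fundamental solution (x₁, y₁) of x² - 101y² = 1.
  Expand √101 as a continued fraction. a₀ = ⌊√101⌋ = 10; iterate m_{k+1} = d_k·a_k − m_k, d_{k+1} = (101 − m_{k+1}²)/d_k, a_{k+1} = ⌊(a₀ + m_{k+1})/d_{k+1}⌋ (starting m₀ = 0, d₀ = 1), with convergents p_k = a_k·p_{k-1} + p_{k-2}, q_k = a_k·q_{k-1} + q_{k-2} (p₋₁ = 1, q₋₁ = 0):
  k = 0: a₀ = 10; p₀/q₀ = 10/1; p₀² − 101·q₀² = 100 − 101 = -1.
  k = 1: m = 10, d = 1, a = ⌊(10 + 10)/1⌋ = 20; p/q = (20·10 + 1)/(20·1 + 0) = 201/20; p² − 101·q² = 40401 − 40400 = 1.
  The first convergent with p² − 101·q² = 1 gives the fundamental solution (x₁, y₁) = (201, 20).
Step 2: Apply the recurrence (x_{n+1}, y_{n+1}) = (x₁x_n + 101y₁y_n, x₁y_n + y₁x_n) repeatedly.
  From (x_1, y_1) = (201, 20): x_2 = 201·201 + 101·20·20 = 80801; y_2 = 201·20 + 20·201 = 8040.
  From (x_2, y_2) = (80801, 8040): x_3 = 201·80801 + 101·20·8040 = 32481801; y_3 = 201·8040 + 20·80801 = 3232060.
  From (x_3, y_3) = (32481801, 3232060): x_4 = 201·32481801 + 101·20·3232060 = 13057603201; y_4 = 201·3232060 + 20·32481801 = 1299280080.
Step 3: Verify x_4² - 101·y_4² = 170501001354765446401 - 170501001354765446400 = 1 (should be 1). ✓

(x_1, y_1) = (201, 20); (x_4, y_4) = (13057603201, 1299280080).


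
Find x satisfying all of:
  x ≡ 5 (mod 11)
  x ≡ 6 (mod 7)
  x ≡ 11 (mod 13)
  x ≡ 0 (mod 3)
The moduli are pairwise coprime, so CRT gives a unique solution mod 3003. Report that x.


Product of moduli M = 11 · 7 · 13 · 3 = 3003.
Merge one congruence at a time:
  Start: x ≡ 5 (mod 11).
  Combine with x ≡ 6 (mod 7); new modulus lcm = 77.
    Write x = 5 + 11·t and substitute into x ≡ 6 (mod 7): 11·t ≡ 6 − 5 = 1 (mod 7).
    Reduce coefficients mod 7: 4·t ≡ 1 (mod 7).
    The inverse of 4 mod 7 is 2 (since 4·2 = 8 = 1·7 + 1), so t ≡ 2·1 = 2 ≡ 2 (mod 7).
    Then x = 5 + 11·2 = 27, valid modulo lcm(11, 7) = 77: x ≡ 27 (mod 77).
  Combine with x ≡ 11 (mod 13); new modulus lcm = 1001.
    Write x = 27 + 77·t and substitute into x ≡ 11 (mod 13): 77·t ≡ 11 − 27 = -16 (mod 13).
    Reduce coefficients mod 13: 12·t ≡ 10 (mod 13).
    The inverse of 12 mod 13 is 12 (since 12·12 = 144 = 11·13 + 1), so t ≡ 12·10 = 120 ≡ 3 (mod 13).
    Then x = 27 + 77·3 = 258, valid modulo lcm(77, 13) = 1001: x ≡ 258 (mod 1001).
  Combine with x ≡ 0 (mod 3); new modulus lcm = 3003.
    Write x = 258 + 1001·t and substitute into x ≡ 0 (mod 3): 1001·t ≡ 0 − 258 = -258 (mod 3).
    Reduce coefficients mod 3: 2·t ≡ 0 (mod 3).
    The inverse of 2 mod 3 is 2 (since 2·2 = 4 = 1·3 + 1), so t ≡ 2·0 = 0 ≡ 0 (mod 3).
    Then x = 258 + 1001·0 = 258, valid modulo lcm(1001, 3) = 3003: x ≡ 258 (mod 3003).
Verify against each original: 258 mod 11 = 5, 258 mod 7 = 6, 258 mod 13 = 11, 258 mod 3 = 0.

x ≡ 258 (mod 3003).


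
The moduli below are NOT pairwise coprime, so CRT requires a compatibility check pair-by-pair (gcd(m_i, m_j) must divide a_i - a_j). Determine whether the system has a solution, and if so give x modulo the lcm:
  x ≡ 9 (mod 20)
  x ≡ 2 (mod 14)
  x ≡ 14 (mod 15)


Moduli 20, 14, 15 are not pairwise coprime, so CRT works modulo lcm(m_i) when all pairwise compatibility conditions hold.
Pairwise compatibility: gcd(m_i, m_j) must divide a_i - a_j for every pair.
Merge one congruence at a time:
  Start: x ≡ 9 (mod 20).
  Combine with x ≡ 2 (mod 14): gcd(20, 14) = 2, and 2 - 9 = -7 is NOT divisible by 2.
    ⇒ system is inconsistent (no integer solution).

No solution (the system is inconsistent).


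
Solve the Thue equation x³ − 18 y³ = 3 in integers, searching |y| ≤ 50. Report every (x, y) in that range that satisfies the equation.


The equation is x³ - 18y³ = 3. For fixed y, x³ = 18·y³ + 3, so a solution requires the RHS to be a perfect cube.
Strategy: iterate y from -50 to 50, compute RHS = 18·y³ + 3, and check whether it is a (positive or negative) perfect cube.
Check small values of y:
  y = 0: RHS = 3 is not a perfect cube.
  y = 1: RHS = 21 is not a perfect cube.
  y = -1: RHS = -15 is not a perfect cube.
  y = 2: RHS = 147 is not a perfect cube.
  y = -2: RHS = -141 is not a perfect cube.
  y = 3: RHS = 489 is not a perfect cube.
  y = -3: RHS = -483 is not a perfect cube.
Continuing the search up to |y| = 50 finds no solutions either.
No (x, y) in the scanned range satisfies the equation.

No integer solutions with |y| ≤ 50.


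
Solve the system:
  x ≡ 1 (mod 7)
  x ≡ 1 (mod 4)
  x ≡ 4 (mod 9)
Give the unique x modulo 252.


Moduli 7, 4, 9 are pairwise coprime; by CRT there is a unique solution modulo M = 7 · 4 · 9 = 252.
Solve pairwise, accumulating the modulus:
  Start with x ≡ 1 (mod 7).
  Combine with x ≡ 1 (mod 4): since gcd(7, 4) = 1, we get a unique residue mod 28.
    Write x = 1 + 7·t and substitute into x ≡ 1 (mod 4): 7·t ≡ 1 − 1 = 0 (mod 4).
    Reduce coefficients mod 4: 3·t ≡ 0 (mod 4).
    The inverse of 3 mod 4 is 3 (since 3·3 = 9 = 2·4 + 1), so t ≡ 3·0 = 0 ≡ 0 (mod 4).
    Then x = 1 + 7·0 = 1, valid modulo lcm(7, 4) = 28: x ≡ 1 (mod 28).
  Combine with x ≡ 4 (mod 9): since gcd(28, 9) = 1, we get a unique residue mod 252.
    Write x = 1 + 28·t and substitute into x ≡ 4 (mod 9): 28·t ≡ 4 − 1 = 3 (mod 9).
    Reduce coefficients mod 9: 1·t ≡ 3 (mod 9).
    So t ≡ 3 (mod 9).
    Then x = 1 + 28·3 = 85, valid modulo lcm(28, 9) = 252: x ≡ 85 (mod 252).
Verify: 85 mod 7 = 1 ✓, 85 mod 4 = 1 ✓, 85 mod 9 = 4 ✓.

x ≡ 85 (mod 252).


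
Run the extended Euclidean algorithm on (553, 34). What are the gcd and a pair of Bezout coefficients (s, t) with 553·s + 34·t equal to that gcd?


Euclidean algorithm on (553, 34) — divide until remainder is 0:
  553 = 16 · 34 + 9
  34 = 3 · 9 + 7
  9 = 1 · 7 + 2
  7 = 3 · 2 + 1
  2 = 2 · 1 + 0
gcd(553, 34) = 1.
Track Bezout coefficients alongside the remainders: start with r₀ = 553 = a·1 + b·0 (s = 1, t = 0) and r₁ = 34 = a·0 + b·1 (s = 0, t = 1); each new remainder r_{k+1} = r_{k-1} − q_k·r_k inherits s_{k+1} = s_{k-1} − q_k·s_k, t_{k+1} = t_{k-1} − q_k·t_k, so r_k = a·s_k + b·t_k at every step:
  q = 16: r = 9, s = 1 − 16·0 = 1, t = 0 − 16·1 = -16  (check: 553·1 + 34·(-16) = 9)
  q = 3: r = 7, s = 0 − 3·1 = -3, t = 1 − 3·(-16) = 49  (check: 553·(-3) + 34·49 = 7)
  q = 1: r = 2, s = 1 − 1·(-3) = 4, t = -16 − 1·49 = -65  (check: 553·4 + 34·(-65) = 2)
  q = 3: r = 1, s = -3 − 3·4 = -15, t = 49 − 3·(-65) = 244  (check: 553·(-15) + 34·244 = 1)
The row with r = 1 (the gcd) gives the Bezout coefficients s = -15, t = 244.
Result: 553 · (-15) + 34 · (244) = 1.

gcd(553, 34) = 1; s = -15, t = 244 (check: 553·(-15) + 34·244 = 1).


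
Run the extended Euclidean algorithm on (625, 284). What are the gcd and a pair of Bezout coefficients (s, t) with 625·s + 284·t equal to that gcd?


Euclidean algorithm on (625, 284) — divide until remainder is 0:
  625 = 2 · 284 + 57
  284 = 4 · 57 + 56
  57 = 1 · 56 + 1
  56 = 56 · 1 + 0
gcd(625, 284) = 1.
Track Bezout coefficients alongside the remainders: start with r₀ = 625 = a·1 + b·0 (s = 1, t = 0) and r₁ = 284 = a·0 + b·1 (s = 0, t = 1); each new remainder r_{k+1} = r_{k-1} − q_k·r_k inherits s_{k+1} = s_{k-1} − q_k·s_k, t_{k+1} = t_{k-1} − q_k·t_k, so r_k = a·s_k + b·t_k at every step:
  q = 2: r = 57, s = 1 − 2·0 = 1, t = 0 − 2·1 = -2  (check: 625·1 + 284·(-2) = 57)
  q = 4: r = 56, s = 0 − 4·1 = -4, t = 1 − 4·(-2) = 9  (check: 625·(-4) + 284·9 = 56)
  q = 1: r = 1, s = 1 − 1·(-4) = 5, t = -2 − 1·9 = -11  (check: 625·5 + 284·(-11) = 1)
The row with r = 1 (the gcd) gives the Bezout coefficients s = 5, t = -11.
Result: 625 · (5) + 284 · (-11) = 1.

gcd(625, 284) = 1; s = 5, t = -11 (check: 625·5 + 284·(-11) = 1).


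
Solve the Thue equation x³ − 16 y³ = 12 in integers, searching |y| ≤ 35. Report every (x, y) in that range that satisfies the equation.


The equation is x³ - 16y³ = 12. For fixed y, x³ = 16·y³ + 12, so a solution requires the RHS to be a perfect cube.
Strategy: iterate y from -35 to 35, compute RHS = 16·y³ + 12, and check whether it is a (positive or negative) perfect cube.
Check small values of y:
  y = 0: RHS = 12 is not a perfect cube.
  y = 1: RHS = 28 is not a perfect cube.
  y = -1: RHS = -4 is not a perfect cube.
  y = 2: RHS = 140 is not a perfect cube.
  y = -2: RHS = -116 is not a perfect cube.
  y = 3: RHS = 444 is not a perfect cube.
  y = -3: RHS = -420 is not a perfect cube.
Continuing the search up to |y| = 35 finds no solutions either.
No (x, y) in the scanned range satisfies the equation.

No integer solutions with |y| ≤ 35.


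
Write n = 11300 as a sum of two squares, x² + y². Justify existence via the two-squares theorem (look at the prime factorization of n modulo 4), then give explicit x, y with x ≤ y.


Step 1: Factor n = 11300 = 2^2 · 5^2 · 113.
Step 2: Check the mod-4 condition on each prime factor: 2 = 2 (special); 5 ≡ 1 (mod 4), exponent 2; 113 ≡ 1 (mod 4), exponent 1.
All primes ≡ 3 (mod 4) appear to even exponent (or don't appear), so by the two-squares theorem n IS expressible as a sum of two squares.
Step 3: Build a representation. Group n = k² · m with k = 2 and m = 5 · 5 · 113 = 2825 (a product of primes ≡ 1 (mod 4)); a representation of m scales to one of n via (k·x)² + (k·y)² = k²(x² + y²). Each prime p ≡ 1 (mod 4) is itself a sum of two squares; find a² by testing p − a² for a perfect square:
  5: 5 − 1² = 4 = 2² ⇒ 5 = 1² + 2².
  113: 113 − 1² = 112, 113 − 2² = 109, 113 − 3² = 104, 113 − 4² = 97, 113 − 5² = 88, 113 − 6² = 77, 113 − 7² = 64 = 8² ⇒ 113 = 7² + 8².
  Combine using the Brahmagupta–Fibonacci identity (a² + b²)(c² + d²) = (ac − bd)² + (ad + bc)² = (ac + bd)² + (ad − bc)²:
  5 · 5 = 25: from (1² + 2²)(1² + 2²), take (1·1 − 2·2, 1·2 + 2·1) = (1 − 4, 2 + 2) = (-3, 4); dropping signs (only squares matter) gives (3, 4); check 3² + 4² = 9 + 16 = 25 ✓.
  25 · 113 = 2825: from (3² + 4²)(7² + 8²), take (3·7 − 4·8, 3·8 + 4·7) = (21 − 32, 24 + 28) = (-11, 52); dropping signs (only squares matter) gives (11, 52); check 11² + 52² = 121 + 2704 = 2825 ✓.
  Scale by k = 2: (2·11, 2·52) = (22, 104).
Step 4: Order so x ≤ y and verify: 22² + 104² = 484 + 10816 = 11300 = n. ✓

n = 11300 = 22² + 104² (one valid representation with x ≤ y).


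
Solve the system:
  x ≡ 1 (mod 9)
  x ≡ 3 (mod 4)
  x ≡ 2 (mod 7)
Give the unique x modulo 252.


Moduli 9, 4, 7 are pairwise coprime; by CRT there is a unique solution modulo M = 9 · 4 · 7 = 252.
Solve pairwise, accumulating the modulus:
  Start with x ≡ 1 (mod 9).
  Combine with x ≡ 3 (mod 4): since gcd(9, 4) = 1, we get a unique residue mod 36.
    Write x = 1 + 9·t and substitute into x ≡ 3 (mod 4): 9·t ≡ 3 − 1 = 2 (mod 4).
    Reduce coefficients mod 4: 1·t ≡ 2 (mod 4).
    So t ≡ 2 (mod 4).
    Then x = 1 + 9·2 = 19, valid modulo lcm(9, 4) = 36: x ≡ 19 (mod 36).
  Combine with x ≡ 2 (mod 7): since gcd(36, 7) = 1, we get a unique residue mod 252.
    Write x = 19 + 36·t and substitute into x ≡ 2 (mod 7): 36·t ≡ 2 − 19 = -17 (mod 7).
    Reduce coefficients mod 7: 1·t ≡ 4 (mod 7).
    So t ≡ 4 (mod 7).
    Then x = 19 + 36·4 = 163, valid modulo lcm(36, 7) = 252: x ≡ 163 (mod 252).
Verify: 163 mod 9 = 1 ✓, 163 mod 4 = 3 ✓, 163 mod 7 = 2 ✓.

x ≡ 163 (mod 252).


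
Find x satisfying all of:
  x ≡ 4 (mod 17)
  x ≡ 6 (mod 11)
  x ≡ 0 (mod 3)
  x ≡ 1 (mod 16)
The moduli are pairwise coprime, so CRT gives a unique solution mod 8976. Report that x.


Product of moduli M = 17 · 11 · 3 · 16 = 8976.
Merge one congruence at a time:
  Start: x ≡ 4 (mod 17).
  Combine with x ≡ 6 (mod 11); new modulus lcm = 187.
    Write x = 4 + 17·t and substitute into x ≡ 6 (mod 11): 17·t ≡ 6 − 4 = 2 (mod 11).
    Reduce coefficients mod 11: 6·t ≡ 2 (mod 11).
    The inverse of 6 mod 11 is 2 (since 6·2 = 12 = 1·11 + 1), so t ≡ 2·2 = 4 ≡ 4 (mod 11).
    Then x = 4 + 17·4 = 72, valid modulo lcm(17, 11) = 187: x ≡ 72 (mod 187).
  Combine with x ≡ 0 (mod 3); new modulus lcm = 561.
    Write x = 72 + 187·t and substitute into x ≡ 0 (mod 3): 187·t ≡ 0 − 72 = -72 (mod 3).
    Reduce coefficients mod 3: 1·t ≡ 0 (mod 3).
    So t ≡ 0 (mod 3).
    Then x = 72 + 187·0 = 72, valid modulo lcm(187, 3) = 561: x ≡ 72 (mod 561).
  Combine with x ≡ 1 (mod 16); new modulus lcm = 8976.
    Write x = 72 + 561·t and substitute into x ≡ 1 (mod 16): 561·t ≡ 1 − 72 = -71 (mod 16).
    Reduce coefficients mod 16: 1·t ≡ 9 (mod 16).
    So t ≡ 9 (mod 16).
    Then x = 72 + 561·9 = 5121, valid modulo lcm(561, 16) = 8976: x ≡ 5121 (mod 8976).
Verify against each original: 5121 mod 17 = 4, 5121 mod 11 = 6, 5121 mod 3 = 0, 5121 mod 16 = 1.

x ≡ 5121 (mod 8976).
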